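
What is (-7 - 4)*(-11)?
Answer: 121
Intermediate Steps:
(-7 - 4)*(-11) = -11*(-11) = 121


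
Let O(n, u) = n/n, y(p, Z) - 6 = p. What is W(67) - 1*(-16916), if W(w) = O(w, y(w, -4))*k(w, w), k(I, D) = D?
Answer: 16983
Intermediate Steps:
y(p, Z) = 6 + p
O(n, u) = 1
W(w) = w (W(w) = 1*w = w)
W(67) - 1*(-16916) = 67 - 1*(-16916) = 67 + 16916 = 16983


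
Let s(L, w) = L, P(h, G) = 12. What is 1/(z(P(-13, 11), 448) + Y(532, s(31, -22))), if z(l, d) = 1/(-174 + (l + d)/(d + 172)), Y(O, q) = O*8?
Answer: 5371/22858945 ≈ 0.00023496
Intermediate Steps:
Y(O, q) = 8*O
z(l, d) = 1/(-174 + (d + l)/(172 + d))
1/(z(P(-13, 11), 448) + Y(532, s(31, -22))) = 1/((-172 - 1*448)/(29928 - 1*12 + 173*448) + 8*532) = 1/((-172 - 448)/(29928 - 12 + 77504) + 4256) = 1/(-620/107420 + 4256) = 1/((1/107420)*(-620) + 4256) = 1/(-31/5371 + 4256) = 1/(22858945/5371) = 5371/22858945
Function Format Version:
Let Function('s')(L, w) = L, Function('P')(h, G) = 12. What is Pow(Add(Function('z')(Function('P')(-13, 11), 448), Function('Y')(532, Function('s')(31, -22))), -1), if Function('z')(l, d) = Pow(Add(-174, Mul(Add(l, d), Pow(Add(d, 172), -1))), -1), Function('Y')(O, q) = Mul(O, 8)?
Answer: Rational(5371, 22858945) ≈ 0.00023496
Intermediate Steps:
Function('Y')(O, q) = Mul(8, O)
Function('z')(l, d) = Pow(Add(-174, Mul(Pow(Add(172, d), -1), Add(d, l))), -1) (Function('z')(l, d) = Pow(Add(-174, Mul(Add(d, l), Pow(Add(172, d), -1))), -1) = Pow(Add(-174, Mul(Pow(Add(172, d), -1), Add(d, l))), -1))
Pow(Add(Function('z')(Function('P')(-13, 11), 448), Function('Y')(532, Function('s')(31, -22))), -1) = Pow(Add(Mul(Pow(Add(29928, Mul(-1, 12), Mul(173, 448)), -1), Add(-172, Mul(-1, 448))), Mul(8, 532)), -1) = Pow(Add(Mul(Pow(Add(29928, -12, 77504), -1), Add(-172, -448)), 4256), -1) = Pow(Add(Mul(Pow(107420, -1), -620), 4256), -1) = Pow(Add(Mul(Rational(1, 107420), -620), 4256), -1) = Pow(Add(Rational(-31, 5371), 4256), -1) = Pow(Rational(22858945, 5371), -1) = Rational(5371, 22858945)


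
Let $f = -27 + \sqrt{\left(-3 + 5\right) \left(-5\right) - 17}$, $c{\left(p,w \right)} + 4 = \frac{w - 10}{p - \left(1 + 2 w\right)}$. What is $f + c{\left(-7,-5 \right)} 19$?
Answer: $- \frac{491}{2} + 3 i \sqrt{3} \approx -245.5 + 5.1962 i$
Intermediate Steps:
$c{\left(p,w \right)} = -4 + \frac{-10 + w}{-1 + p - 2 w}$ ($c{\left(p,w \right)} = -4 + \frac{w - 10}{p - \left(1 + 2 w\right)} = -4 + \frac{-10 + w}{p - \left(1 + 2 w\right)} = -4 + \frac{-10 + w}{-1 + p - 2 w}$)
$f = -27 + 3 i \sqrt{3}$ ($f = -27 + \sqrt{2 \left(-5\right) - 17} = -27 + \sqrt{-10 - 17} = -27 + \sqrt{-27} = -27 + 3 i \sqrt{3} \approx -27.0 + 5.1962 i$)
$f + c{\left(-7,-5 \right)} 19 = \left(-27 + 3 i \sqrt{3}\right) + \frac{6 - -45 + 4 \left(-7\right)}{1 - -7 + 2 \left(-5\right)} 19 = \left(-27 + 3 i \sqrt{3}\right) + \frac{6 + 45 - 28}{1 + 7 - 10} \cdot 19 = \left(-27 + 3 i \sqrt{3}\right) + \frac{1}{-2} \cdot 23 \cdot 19 = \left(-27 + 3 i \sqrt{3}\right) + \left(- \frac{1}{2}\right) 23 \cdot 19 = \left(-27 + 3 i \sqrt{3}\right) - \frac{437}{2} = - \frac{491}{2} + 3 i \sqrt{3}$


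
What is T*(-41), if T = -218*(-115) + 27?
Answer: -1028977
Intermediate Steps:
T = 25097 (T = 25070 + 27 = 25097)
T*(-41) = 25097*(-41) = -1028977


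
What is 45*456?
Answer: 20520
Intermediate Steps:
45*456 = 20520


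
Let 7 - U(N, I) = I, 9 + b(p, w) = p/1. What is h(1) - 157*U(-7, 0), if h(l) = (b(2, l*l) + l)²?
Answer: -1063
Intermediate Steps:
b(p, w) = -9 + p (b(p, w) = -9 + p/1 = -9 + p*1 = -9 + p)
U(N, I) = 7 - I
h(l) = (-7 + l)² (h(l) = ((-9 + 2) + l)² = (-7 + l)²)
h(1) - 157*U(-7, 0) = (-7 + 1)² - 157*(7 - 1*0) = (-6)² - 157*(7 + 0) = 36 - 157*7 = 36 - 1099 = -1063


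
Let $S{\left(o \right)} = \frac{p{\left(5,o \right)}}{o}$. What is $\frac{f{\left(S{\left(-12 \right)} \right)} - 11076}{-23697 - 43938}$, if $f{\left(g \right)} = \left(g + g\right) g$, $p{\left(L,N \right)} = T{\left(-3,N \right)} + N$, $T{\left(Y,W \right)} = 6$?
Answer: $\frac{22151}{135270} \approx 0.16375$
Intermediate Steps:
$p{\left(L,N \right)} = 6 + N$
$S{\left(o \right)} = \frac{6 + o}{o}$
$f{\left(g \right)} = 2 g^{2}$ ($f{\left(g \right)} = 2 g g = 2 g^{2}$)
$\frac{f{\left(S{\left(-12 \right)} \right)} - 11076}{-23697 - 43938} = \frac{2 \left(\frac{6 - 12}{-12}\right)^{2} - 11076}{-23697 - 43938} = \frac{2 \left(\left(- \frac{1}{12}\right) \left(-6\right)\right)^{2} - 11076}{-67635} = \left(\frac{2}{4} - 11076\right) \left(- \frac{1}{67635}\right) = \left(2 \cdot \frac{1}{4} - 11076\right) \left(- \frac{1}{67635}\right) = \left(\frac{1}{2} - 11076\right) \left(- \frac{1}{67635}\right) = \left(- \frac{22151}{2}\right) \left(- \frac{1}{67635}\right) = \frac{22151}{135270}$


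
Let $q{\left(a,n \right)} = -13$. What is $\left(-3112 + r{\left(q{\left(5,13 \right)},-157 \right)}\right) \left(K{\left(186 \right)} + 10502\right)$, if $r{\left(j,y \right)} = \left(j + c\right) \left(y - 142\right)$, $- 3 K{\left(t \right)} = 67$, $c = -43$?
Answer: $142858816$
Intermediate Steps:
$K{\left(t \right)} = - \frac{67}{3}$ ($K{\left(t \right)} = \left(- \frac{1}{3}\right) 67 = - \frac{67}{3}$)
$r{\left(j,y \right)} = \left(-142 + y\right) \left(-43 + j\right)$ ($r{\left(j,y \right)} = \left(j - 43\right) \left(y - 142\right) = \left(-43 + j\right) \left(-142 + y\right) = \left(-142 + y\right) \left(-43 + j\right)$)
$\left(-3112 + r{\left(q{\left(5,13 \right)},-157 \right)}\right) \left(K{\left(186 \right)} + 10502\right) = \left(-3112 - -16744\right) \left(- \frac{67}{3} + 10502\right) = \left(-3112 + \left(6106 + 1846 + 6751 + 2041\right)\right) \frac{31439}{3} = \left(-3112 + 16744\right) \frac{31439}{3} = 13632 \cdot \frac{31439}{3} = 142858816$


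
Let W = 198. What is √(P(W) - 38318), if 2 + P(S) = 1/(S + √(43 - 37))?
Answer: √(-7587359 - 38320*√6)/√(198 + √6) ≈ 195.75*I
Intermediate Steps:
P(S) = -2 + 1/(S + √6) (P(S) = -2 + 1/(S + √(43 - 37)) = -2 + 1/(S + √6))
√(P(W) - 38318) = √((1 - 2*198 - 2*√6)/(198 + √6) - 38318) = √((1 - 396 - 2*√6)/(198 + √6) - 38318) = √((-395 - 2*√6)/(198 + √6) - 38318) = √(-38318 + (-395 - 2*√6)/(198 + √6))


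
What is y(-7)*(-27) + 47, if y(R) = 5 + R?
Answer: 101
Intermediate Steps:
y(-7)*(-27) + 47 = (5 - 7)*(-27) + 47 = -2*(-27) + 47 = 54 + 47 = 101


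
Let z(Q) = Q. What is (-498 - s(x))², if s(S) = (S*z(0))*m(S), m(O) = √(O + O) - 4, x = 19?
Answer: 248004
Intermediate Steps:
m(O) = -4 + √2*√O (m(O) = √(2*O) - 4 = √2*√O - 4 = -4 + √2*√O)
s(S) = 0 (s(S) = (S*0)*(-4 + √2*√S) = 0*(-4 + √2*√S) = 0)
(-498 - s(x))² = (-498 - 1*0)² = (-498 + 0)² = (-498)² = 248004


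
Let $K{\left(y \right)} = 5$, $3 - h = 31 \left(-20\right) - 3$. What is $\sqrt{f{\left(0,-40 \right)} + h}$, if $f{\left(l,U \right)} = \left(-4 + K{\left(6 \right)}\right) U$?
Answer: $\sqrt{586} \approx 24.207$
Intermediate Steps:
$h = 626$ ($h = 3 - \left(31 \left(-20\right) - 3\right) = 3 - \left(-620 - 3\right) = 3 - -623 = 3 + 623 = 626$)
$f{\left(l,U \right)} = U$ ($f{\left(l,U \right)} = \left(-4 + 5\right) U = 1 U = U$)
$\sqrt{f{\left(0,-40 \right)} + h} = \sqrt{-40 + 626} = \sqrt{586}$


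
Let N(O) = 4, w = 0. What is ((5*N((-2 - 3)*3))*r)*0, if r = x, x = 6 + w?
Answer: 0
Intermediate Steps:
x = 6 (x = 6 + 0 = 6)
r = 6
((5*N((-2 - 3)*3))*r)*0 = ((5*4)*6)*0 = (20*6)*0 = 120*0 = 0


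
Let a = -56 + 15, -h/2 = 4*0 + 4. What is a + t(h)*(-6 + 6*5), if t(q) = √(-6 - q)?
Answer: -41 + 24*√2 ≈ -7.0589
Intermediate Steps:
h = -8 (h = -2*(4*0 + 4) = -2*(0 + 4) = -2*4 = -8)
a = -41
a + t(h)*(-6 + 6*5) = -41 + √(-6 - 1*(-8))*(-6 + 6*5) = -41 + √(-6 + 8)*(-6 + 30) = -41 + √2*24 = -41 + 24*√2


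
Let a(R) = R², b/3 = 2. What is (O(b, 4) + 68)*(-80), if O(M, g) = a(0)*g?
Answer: -5440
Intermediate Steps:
b = 6 (b = 3*2 = 6)
O(M, g) = 0 (O(M, g) = 0²*g = 0*g = 0)
(O(b, 4) + 68)*(-80) = (0 + 68)*(-80) = 68*(-80) = -5440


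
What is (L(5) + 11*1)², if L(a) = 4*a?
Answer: 961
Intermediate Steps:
(L(5) + 11*1)² = (4*5 + 11*1)² = (20 + 11)² = 31² = 961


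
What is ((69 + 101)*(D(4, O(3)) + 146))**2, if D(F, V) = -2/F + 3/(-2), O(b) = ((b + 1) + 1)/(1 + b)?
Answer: 599270400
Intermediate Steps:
O(b) = (2 + b)/(1 + b) (O(b) = ((1 + b) + 1)/(1 + b) = (2 + b)/(1 + b))
D(F, V) = -3/2 - 2/F (D(F, V) = -2/F + 3*(-1/2) = -2/F - 3/2 = -3/2 - 2/F)
((69 + 101)*(D(4, O(3)) + 146))**2 = ((69 + 101)*((-3/2 - 2/4) + 146))**2 = (170*((-3/2 - 2*1/4) + 146))**2 = (170*((-3/2 - 1/2) + 146))**2 = (170*(-2 + 146))**2 = (170*144)**2 = 24480**2 = 599270400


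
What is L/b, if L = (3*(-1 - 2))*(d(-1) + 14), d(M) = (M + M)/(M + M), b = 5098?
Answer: -135/5098 ≈ -0.026481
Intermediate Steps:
d(M) = 1 (d(M) = (2*M)/((2*M)) = (2*M)*(1/(2*M)) = 1)
L = -135 (L = (3*(-1 - 2))*(1 + 14) = (3*(-3))*15 = -9*15 = -135)
L/b = -135/5098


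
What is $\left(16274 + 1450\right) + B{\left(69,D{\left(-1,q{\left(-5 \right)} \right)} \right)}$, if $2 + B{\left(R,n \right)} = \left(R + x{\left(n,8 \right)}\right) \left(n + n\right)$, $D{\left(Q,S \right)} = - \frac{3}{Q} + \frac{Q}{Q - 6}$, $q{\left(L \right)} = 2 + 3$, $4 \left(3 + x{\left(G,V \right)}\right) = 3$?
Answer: $\frac{126991}{7} \approx 18142.0$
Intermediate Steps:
$x{\left(G,V \right)} = - \frac{9}{4}$ ($x{\left(G,V \right)} = -3 + \frac{1}{4} \cdot 3 = -3 + \frac{3}{4} = - \frac{9}{4}$)
$q{\left(L \right)} = 5$
$D{\left(Q,S \right)} = - \frac{3}{Q} + \frac{Q}{-6 + Q}$
$B{\left(R,n \right)} = -2 + 2 n \left(- \frac{9}{4} + R\right)$ ($B{\left(R,n \right)} = -2 + \left(R - \frac{9}{4}\right) \left(n + n\right) = -2 + \left(- \frac{9}{4} + R\right) 2 n = -2 + 2 n \left(- \frac{9}{4} + R\right)$)
$\left(16274 + 1450\right) + B{\left(69,D{\left(-1,q{\left(-5 \right)} \right)} \right)} = \left(16274 + 1450\right) - \left(2 - \frac{267 \left(18 + \left(-1\right)^{2} - -3\right)}{2 \left(-1\right) \left(-6 - 1\right)}\right) = 17724 - \left(2 - - \frac{267 \left(18 + 1 + 3\right)}{2 \left(-7\right)}\right) = 17724 - \left(2 - \left(- \frac{267}{2}\right) \left(- \frac{1}{7}\right) 22\right) = 17724 - \left(\frac{113}{7} - \frac{3036}{7}\right) = 17724 - - \frac{2923}{7} = 17724 + \frac{2923}{7} = \frac{126991}{7}$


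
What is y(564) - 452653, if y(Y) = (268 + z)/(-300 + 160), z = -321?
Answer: -63371367/140 ≈ -4.5265e+5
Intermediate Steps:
y(Y) = 53/140 (y(Y) = (268 - 321)/(-300 + 160) = -53/(-140) = -53*(-1/140) = 53/140)
y(564) - 452653 = 53/140 - 452653 = -63371367/140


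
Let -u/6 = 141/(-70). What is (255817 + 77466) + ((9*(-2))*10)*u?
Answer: 2317753/7 ≈ 3.3111e+5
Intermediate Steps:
u = 423/35 (u = -846/(-70) = -846*(-1)/70 = -6*(-141/70) = 423/35 ≈ 12.086)
(255817 + 77466) + ((9*(-2))*10)*u = (255817 + 77466) + ((9*(-2))*10)*(423/35) = 333283 - 18*10*(423/35) = 333283 - 180*423/35 = 333283 - 15228/7 = 2317753/7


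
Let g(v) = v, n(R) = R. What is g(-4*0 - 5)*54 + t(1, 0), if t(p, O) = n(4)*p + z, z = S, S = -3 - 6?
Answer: -275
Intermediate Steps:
S = -9
z = -9
t(p, O) = -9 + 4*p (t(p, O) = 4*p - 9 = -9 + 4*p)
g(-4*0 - 5)*54 + t(1, 0) = (-4*0 - 5)*54 + (-9 + 4*1) = (0 - 5)*54 + (-9 + 4) = -5*54 - 5 = -270 - 5 = -275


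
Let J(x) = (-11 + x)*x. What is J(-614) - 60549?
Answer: 323201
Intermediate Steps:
J(x) = x*(-11 + x)
J(-614) - 60549 = -614*(-11 - 614) - 60549 = -614*(-625) - 60549 = 383750 - 60549 = 323201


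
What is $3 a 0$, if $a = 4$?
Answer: $0$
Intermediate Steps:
$3 a 0 = 3 \cdot 4 \cdot 0 = 12 \cdot 0 = 0$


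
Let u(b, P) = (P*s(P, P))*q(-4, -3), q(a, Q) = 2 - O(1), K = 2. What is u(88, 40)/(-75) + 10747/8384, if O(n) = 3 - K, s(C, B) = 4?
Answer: -107083/125760 ≈ -0.85149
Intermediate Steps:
O(n) = 1 (O(n) = 3 - 1*2 = 3 - 2 = 1)
q(a, Q) = 1 (q(a, Q) = 2 - 1*1 = 2 - 1 = 1)
u(b, P) = 4*P (u(b, P) = (P*4)*1 = (4*P)*1 = 4*P)
u(88, 40)/(-75) + 10747/8384 = (4*40)/(-75) + 10747/8384 = 160*(-1/75) + 10747*(1/8384) = -32/15 + 10747/8384 = -107083/125760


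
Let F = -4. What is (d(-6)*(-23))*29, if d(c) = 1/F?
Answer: 667/4 ≈ 166.75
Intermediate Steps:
d(c) = -¼ (d(c) = 1/(-4) = -¼)
(d(-6)*(-23))*29 = -¼*(-23)*29 = (23/4)*29 = 667/4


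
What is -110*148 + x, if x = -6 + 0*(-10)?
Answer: -16286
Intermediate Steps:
x = -6 (x = -6 + 0 = -6)
-110*148 + x = -110*148 - 6 = -16280 - 6 = -16286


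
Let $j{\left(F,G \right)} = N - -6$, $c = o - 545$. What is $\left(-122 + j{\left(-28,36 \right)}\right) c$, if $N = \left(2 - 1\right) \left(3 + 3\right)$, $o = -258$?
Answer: $88330$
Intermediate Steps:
$N = 6$ ($N = 1 \cdot 6 = 6$)
$c = -803$ ($c = -258 - 545 = -803$)
$j{\left(F,G \right)} = 12$ ($j{\left(F,G \right)} = 6 - -6 = 6 + 6 = 12$)
$\left(-122 + j{\left(-28,36 \right)}\right) c = \left(-122 + 12\right) \left(-803\right) = \left(-110\right) \left(-803\right) = 88330$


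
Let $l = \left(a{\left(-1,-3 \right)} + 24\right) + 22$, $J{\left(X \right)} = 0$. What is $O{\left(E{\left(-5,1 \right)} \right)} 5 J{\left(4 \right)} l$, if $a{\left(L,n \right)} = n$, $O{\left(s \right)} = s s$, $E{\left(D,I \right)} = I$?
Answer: $0$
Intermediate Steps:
$O{\left(s \right)} = s^{2}$
$l = 43$ ($l = \left(-3 + 24\right) + 22 = 21 + 22 = 43$)
$O{\left(E{\left(-5,1 \right)} \right)} 5 J{\left(4 \right)} l = 1^{2} \cdot 5 \cdot 0 \cdot 43 = 1 \cdot 5 \cdot 0 \cdot 43 = 5 \cdot 0 \cdot 43 = 0 \cdot 43 = 0$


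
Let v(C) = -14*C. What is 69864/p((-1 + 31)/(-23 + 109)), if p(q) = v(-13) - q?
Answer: 3004152/7811 ≈ 384.61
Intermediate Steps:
p(q) = 182 - q (p(q) = -14*(-13) - q = 182 - q)
69864/p((-1 + 31)/(-23 + 109)) = 69864/(182 - (-1 + 31)/(-23 + 109)) = 69864/(182 - 30/86) = 69864/(182 - 1*15/43) = 69864/(182 - 15/43) = 69864/(7811/43) = 69864*(43/7811) = 3004152/7811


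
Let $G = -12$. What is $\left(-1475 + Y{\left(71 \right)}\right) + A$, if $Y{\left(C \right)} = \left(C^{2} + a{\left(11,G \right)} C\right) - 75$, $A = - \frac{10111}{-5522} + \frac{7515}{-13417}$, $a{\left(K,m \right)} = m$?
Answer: $\frac{195614172143}{74088674} \approx 2640.3$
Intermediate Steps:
$A = \frac{94161457}{74088674}$ ($A = \left(-10111\right) \left(- \frac{1}{5522}\right) + 7515 \left(- \frac{1}{13417}\right) = \frac{10111}{5522} - \frac{7515}{13417} = \frac{94161457}{74088674} \approx 1.2709$)
$Y{\left(C \right)} = -75 + C^{2} - 12 C$ ($Y{\left(C \right)} = \left(C^{2} - 12 C\right) - 75 = -75 + C^{2} - 12 C$)
$\left(-1475 + Y{\left(71 \right)}\right) + A = \left(-1475 - \left(927 - 5041\right)\right) + \frac{94161457}{74088674} = \left(-1475 - -4114\right) + \frac{94161457}{74088674} = \left(-1475 + 4114\right) + \frac{94161457}{74088674} = 2639 + \frac{94161457}{74088674} = \frac{195614172143}{74088674}$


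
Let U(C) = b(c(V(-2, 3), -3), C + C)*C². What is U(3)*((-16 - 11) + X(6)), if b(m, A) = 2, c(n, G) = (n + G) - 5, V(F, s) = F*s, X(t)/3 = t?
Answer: -162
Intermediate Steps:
X(t) = 3*t
c(n, G) = -5 + G + n (c(n, G) = (G + n) - 5 = -5 + G + n)
U(C) = 2*C²
U(3)*((-16 - 11) + X(6)) = (2*3²)*((-16 - 11) + 3*6) = (2*9)*(-27 + 18) = 18*(-9) = -162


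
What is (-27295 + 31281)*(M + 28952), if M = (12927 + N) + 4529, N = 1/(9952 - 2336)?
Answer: 704412554697/3808 ≈ 1.8498e+8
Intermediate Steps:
N = 1/7616 ≈ 0.00013130
M = 132944897/7616 (M = (12927 + 1/7616) + 4529 = 98452033/7616 + 4529 = 132944897/7616 ≈ 17456.)
(-27295 + 31281)*(M + 28952) = (-27295 + 31281)*(132944897/7616 + 28952) = 3986*(353443329/7616) = 704412554697/3808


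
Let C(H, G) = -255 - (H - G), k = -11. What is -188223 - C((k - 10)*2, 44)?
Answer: -188054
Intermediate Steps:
C(H, G) = -255 + G - H (C(H, G) = -255 + (G - H) = -255 + G - H)
-188223 - C((k - 10)*2, 44) = -188223 - (-255 + 44 - (-11 - 10)*2) = -188223 - (-255 + 44 - (-21)*2) = -188223 - (-255 + 44 - 1*(-42)) = -188223 - (-255 + 44 + 42) = -188223 - 1*(-169) = -188223 + 169 = -188054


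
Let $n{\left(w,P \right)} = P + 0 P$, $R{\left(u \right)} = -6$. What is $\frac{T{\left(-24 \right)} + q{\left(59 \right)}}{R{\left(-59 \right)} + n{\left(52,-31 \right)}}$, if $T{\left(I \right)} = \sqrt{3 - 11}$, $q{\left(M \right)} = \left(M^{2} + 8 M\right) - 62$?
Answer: $- \frac{3891}{37} - \frac{2 i \sqrt{2}}{37} \approx -105.16 - 0.076444 i$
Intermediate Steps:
$q{\left(M \right)} = -62 + M^{2} + 8 M$
$T{\left(I \right)} = 2 i \sqrt{2}$ ($T{\left(I \right)} = \sqrt{-8} = 2 i \sqrt{2}$)
$n{\left(w,P \right)} = P$ ($n{\left(w,P \right)} = P + 0 = P$)
$\frac{T{\left(-24 \right)} + q{\left(59 \right)}}{R{\left(-59 \right)} + n{\left(52,-31 \right)}} = \frac{2 i \sqrt{2} + \left(-62 + 59^{2} + 8 \cdot 59\right)}{-6 - 31} = \frac{2 i \sqrt{2} + \left(-62 + 3481 + 472\right)}{-37} = \left(2 i \sqrt{2} + 3891\right) \left(- \frac{1}{37}\right) = \left(3891 + 2 i \sqrt{2}\right) \left(- \frac{1}{37}\right) = - \frac{3891}{37} - \frac{2 i \sqrt{2}}{37}$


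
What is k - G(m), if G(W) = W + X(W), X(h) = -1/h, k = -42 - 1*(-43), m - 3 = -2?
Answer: 1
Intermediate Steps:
m = 1 (m = 3 - 2 = 1)
k = 1 (k = -42 + 43 = 1)
G(W) = W - 1/W
k - G(m) = 1 - (1 - 1/1) = 1 - (1 - 1*1) = 1 - (1 - 1) = 1 - 1*0 = 1 + 0 = 1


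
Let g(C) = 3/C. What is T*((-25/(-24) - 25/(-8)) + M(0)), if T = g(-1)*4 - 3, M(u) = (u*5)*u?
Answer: -125/2 ≈ -62.500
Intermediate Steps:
M(u) = 5*u**2 (M(u) = (5*u)*u = 5*u**2)
T = -15 (T = (3/(-1))*4 - 3 = (3*(-1))*4 - 3 = -3*4 - 3 = -12 - 3 = -15)
T*((-25/(-24) - 25/(-8)) + M(0)) = -15*((-25/(-24) - 25/(-8)) + 5*0**2) = -15*((-25*(-1/24) - 25*(-1/8)) + 5*0) = -15*((25/24 + 25/8) + 0) = -15*(25/6 + 0) = -15*25/6 = -125/2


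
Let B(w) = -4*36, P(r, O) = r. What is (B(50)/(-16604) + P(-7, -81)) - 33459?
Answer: -138917330/4151 ≈ -33466.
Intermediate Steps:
B(w) = -144
(B(50)/(-16604) + P(-7, -81)) - 33459 = (-144/(-16604) - 7) - 33459 = (-144*(-1/16604) - 7) - 33459 = (36/4151 - 7) - 33459 = -29021/4151 - 33459 = -138917330/4151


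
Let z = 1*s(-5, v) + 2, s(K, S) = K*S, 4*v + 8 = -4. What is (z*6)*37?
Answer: 3774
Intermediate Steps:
v = -3 (v = -2 + (¼)*(-4) = -2 - 1 = -3)
z = 17 (z = 1*(-5*(-3)) + 2 = 1*15 + 2 = 15 + 2 = 17)
(z*6)*37 = (17*6)*37 = 102*37 = 3774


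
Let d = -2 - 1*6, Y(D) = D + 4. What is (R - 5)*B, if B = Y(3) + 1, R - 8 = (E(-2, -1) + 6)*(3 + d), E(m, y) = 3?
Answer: -336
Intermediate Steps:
Y(D) = 4 + D
d = -8 (d = -2 - 6 = -8)
R = -37 (R = 8 + (3 + 6)*(3 - 8) = 8 + 9*(-5) = 8 - 45 = -37)
B = 8 (B = (4 + 3) + 1 = 7 + 1 = 8)
(R - 5)*B = (-37 - 5)*8 = -42*8 = -336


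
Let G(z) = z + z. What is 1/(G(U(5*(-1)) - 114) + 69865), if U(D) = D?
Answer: 1/69627 ≈ 1.4362e-5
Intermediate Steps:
G(z) = 2*z
1/(G(U(5*(-1)) - 114) + 69865) = 1/(2*(5*(-1) - 114) + 69865) = 1/(2*(-5 - 114) + 69865) = 1/(2*(-119) + 69865) = 1/(-238 + 69865) = 1/69627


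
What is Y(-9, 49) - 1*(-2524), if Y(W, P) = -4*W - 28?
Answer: 2532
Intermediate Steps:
Y(W, P) = -28 - 4*W
Y(-9, 49) - 1*(-2524) = (-28 - 4*(-9)) - 1*(-2524) = (-28 + 36) + 2524 = 8 + 2524 = 2532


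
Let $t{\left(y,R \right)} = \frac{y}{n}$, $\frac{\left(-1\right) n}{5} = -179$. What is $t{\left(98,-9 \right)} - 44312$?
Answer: $- \frac{39659142}{895} \approx -44312.0$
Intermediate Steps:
$n = 895$ ($n = \left(-5\right) \left(-179\right) = 895$)
$t{\left(y,R \right)} = \frac{y}{895}$
$t{\left(98,-9 \right)} - 44312 = \frac{1}{895} \cdot 98 - 44312 = \frac{98}{895} - 44312 = - \frac{39659142}{895}$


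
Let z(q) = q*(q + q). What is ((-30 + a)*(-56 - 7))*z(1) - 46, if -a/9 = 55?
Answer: 66104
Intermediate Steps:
a = -495 (a = -9*55 = -495)
z(q) = 2*q² (z(q) = q*(2*q) = 2*q²)
((-30 + a)*(-56 - 7))*z(1) - 46 = ((-30 - 495)*(-56 - 7))*(2*1²) - 46 = (-525*(-63))*(2*1) - 46 = 33075*2 - 46 = 66150 - 46 = 66104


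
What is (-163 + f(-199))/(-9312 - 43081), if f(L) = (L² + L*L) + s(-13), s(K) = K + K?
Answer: -653/433 ≈ -1.5081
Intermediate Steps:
s(K) = 2*K
f(L) = -26 + 2*L² (f(L) = (L² + L*L) + 2*(-13) = (L² + L²) - 26 = 2*L² - 26 = -26 + 2*L²)
(-163 + f(-199))/(-9312 - 43081) = (-163 + (-26 + 2*(-199)²))/(-9312 - 43081) = (-163 + (-26 + 2*39601))/(-52393) = (-163 + (-26 + 79202))*(-1/52393) = (-163 + 79176)*(-1/52393) = 79013*(-1/52393) = -653/433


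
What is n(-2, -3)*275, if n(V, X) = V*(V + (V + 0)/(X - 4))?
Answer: 6600/7 ≈ 942.86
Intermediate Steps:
n(V, X) = V*(V + V/(-4 + X))
n(-2, -3)*275 = ((-2)²*(-3 - 3)/(-4 - 3))*275 = (4*(-6)/(-7))*275 = (4*(-⅐)*(-6))*275 = (24/7)*275 = 6600/7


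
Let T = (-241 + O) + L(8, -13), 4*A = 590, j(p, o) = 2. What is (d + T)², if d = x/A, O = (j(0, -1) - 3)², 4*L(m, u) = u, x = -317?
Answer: 83851364041/1392400 ≈ 60221.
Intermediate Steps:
L(m, u) = u/4
A = 295/2 (A = (¼)*590 = 295/2 ≈ 147.50)
O = 1 (O = (2 - 3)² = (-1)² = 1)
d = -634/295 (d = -317/295/2 = -317*2/295 = -634/295 ≈ -2.1492)
T = -973/4 (T = (-241 + 1) + (¼)*(-13) = -240 - 13/4 = -973/4 ≈ -243.25)
(d + T)² = (-634/295 - 973/4)² = (-289571/1180)² = 83851364041/1392400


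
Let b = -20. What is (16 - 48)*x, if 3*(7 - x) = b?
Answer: -1312/3 ≈ -437.33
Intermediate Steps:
x = 41/3 (x = 7 - 1/3*(-20) = 7 + 20/3 = 41/3 ≈ 13.667)
(16 - 48)*x = (16 - 48)*(41/3) = -32*41/3 = -1312/3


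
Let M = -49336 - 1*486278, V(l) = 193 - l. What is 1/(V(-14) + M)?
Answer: -1/535407 ≈ -1.8677e-6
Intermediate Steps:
M = -535614 (M = -49336 - 486278 = -535614)
1/(V(-14) + M) = 1/((193 - 1*(-14)) - 535614) = 1/((193 + 14) - 535614) = 1/(207 - 535614) = 1/(-535407) = -1/535407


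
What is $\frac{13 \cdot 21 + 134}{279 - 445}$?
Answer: $- \frac{407}{166} \approx -2.4518$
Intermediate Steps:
$\frac{13 \cdot 21 + 134}{279 - 445} = \frac{273 + 134}{-166} = 407 \left(- \frac{1}{166}\right) = - \frac{407}{166}$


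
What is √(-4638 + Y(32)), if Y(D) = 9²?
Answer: 7*I*√93 ≈ 67.506*I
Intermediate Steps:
Y(D) = 81
√(-4638 + Y(32)) = √(-4638 + 81) = √(-4557) = 7*I*√93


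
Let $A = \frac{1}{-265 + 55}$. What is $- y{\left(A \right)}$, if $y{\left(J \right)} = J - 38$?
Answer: $\frac{7981}{210} \approx 38.005$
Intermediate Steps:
$A = - \frac{1}{210}$ ($A = \frac{1}{-210} = - \frac{1}{210} \approx -0.0047619$)
$y{\left(J \right)} = -38 + J$ ($y{\left(J \right)} = J - 38 = -38 + J$)
$- y{\left(A \right)} = - (-38 - \frac{1}{210}) = \left(-1\right) \left(- \frac{7981}{210}\right) = \frac{7981}{210}$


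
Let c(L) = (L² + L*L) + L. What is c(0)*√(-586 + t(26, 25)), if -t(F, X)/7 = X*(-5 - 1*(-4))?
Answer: 0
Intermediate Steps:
c(L) = L + 2*L² (c(L) = (L² + L²) + L = 2*L² + L = L + 2*L²)
t(F, X) = 7*X (t(F, X) = -7*X*(-5 - 1*(-4)) = -7*X*(-5 + 4) = -7*X*(-1) = -(-7)*X = 7*X)
c(0)*√(-586 + t(26, 25)) = (0*(1 + 2*0))*√(-586 + 7*25) = (0*(1 + 0))*√(-586 + 175) = (0*1)*√(-411) = 0*(I*√411) = 0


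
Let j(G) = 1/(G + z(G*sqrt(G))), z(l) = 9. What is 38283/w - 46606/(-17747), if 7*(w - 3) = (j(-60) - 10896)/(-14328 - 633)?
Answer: 3629545261706245/294226235216 ≈ 12336.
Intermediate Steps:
j(G) = 1/(9 + G) (j(G) = 1/(G + 9) = 1/(9 + G))
w = 16578928/5341077 (w = 3 + ((1/(9 - 60) - 10896)/(-14328 - 633))/7 = 3 + ((1/(-51) - 10896)/(-14961))/7 = 3 + ((-1/51 - 10896)*(-1/14961))/7 = 3 + (-555697/51*(-1/14961))/7 = 3 + (1/7)*(555697/763011) = 3 + 555697/5341077 = 16578928/5341077 ≈ 3.1040)
38283/w - 46606/(-17747) = 38283/(16578928/5341077) - 46606/(-17747) = 38283*(5341077/16578928) - 46606*(-1/17747) = 204472450791/16578928 + 46606/17747 = 3629545261706245/294226235216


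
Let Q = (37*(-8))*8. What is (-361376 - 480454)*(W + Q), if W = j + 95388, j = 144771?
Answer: -200179597530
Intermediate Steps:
W = 240159 (W = 144771 + 95388 = 240159)
Q = -2368 (Q = -296*8 = -2368)
(-361376 - 480454)*(W + Q) = (-361376 - 480454)*(240159 - 2368) = -841830*237791 = -200179597530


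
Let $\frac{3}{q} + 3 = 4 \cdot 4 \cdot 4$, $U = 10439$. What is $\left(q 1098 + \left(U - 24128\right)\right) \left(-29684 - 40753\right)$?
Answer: $960408495$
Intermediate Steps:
$q = \frac{3}{61}$ ($q = \frac{3}{-3 + 4 \cdot 4 \cdot 4} = \frac{3}{-3 + 16 \cdot 4} = \frac{3}{-3 + 64} = \frac{3}{61} \approx 0.04918$)
$\left(q 1098 + \left(U - 24128\right)\right) \left(-29684 - 40753\right) = \left(\frac{3}{61} \cdot 1098 + \left(10439 - 24128\right)\right) \left(-29684 - 40753\right) = \left(54 + \left(10439 - 24128\right)\right) \left(-70437\right) = \left(54 - 13689\right) \left(-70437\right) = \left(-13635\right) \left(-70437\right) = 960408495$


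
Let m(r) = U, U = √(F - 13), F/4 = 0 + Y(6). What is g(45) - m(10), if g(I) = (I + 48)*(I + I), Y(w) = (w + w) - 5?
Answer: 8370 - √15 ≈ 8366.1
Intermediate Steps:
Y(w) = -5 + 2*w (Y(w) = 2*w - 5 = -5 + 2*w)
F = 28 (F = 4*(0 + (-5 + 2*6)) = 4*(0 + (-5 + 12)) = 4*(0 + 7) = 4*7 = 28)
U = √15 (U = √(28 - 13) = √15 ≈ 3.8730)
m(r) = √15
g(I) = 2*I*(48 + I) (g(I) = (48 + I)*(2*I) = 2*I*(48 + I))
g(45) - m(10) = 2*45*(48 + 45) - √15 = 2*45*93 - √15 = 8370 - √15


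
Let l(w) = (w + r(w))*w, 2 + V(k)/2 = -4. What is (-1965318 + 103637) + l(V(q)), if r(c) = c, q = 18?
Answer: -1861393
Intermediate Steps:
V(k) = -12 (V(k) = -4 + 2*(-4) = -4 - 8 = -12)
l(w) = 2*w² (l(w) = (w + w)*w = (2*w)*w = 2*w²)
(-1965318 + 103637) + l(V(q)) = (-1965318 + 103637) + 2*(-12)² = -1861681 + 2*144 = -1861681 + 288 = -1861393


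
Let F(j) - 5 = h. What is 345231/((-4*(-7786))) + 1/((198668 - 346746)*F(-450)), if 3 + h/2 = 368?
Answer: 18787010121043/1694814902760 ≈ 11.085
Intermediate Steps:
h = 730 (h = -6 + 2*368 = -6 + 736 = 730)
F(j) = 735 (F(j) = 5 + 730 = 735)
345231/((-4*(-7786))) + 1/((198668 - 346746)*F(-450)) = 345231/((-4*(-7786))) + 1/((198668 - 346746)*735) = 345231/31144 + (1/735)/(-148078) = 345231*(1/31144) - 1/148078*1/735 = 345231/31144 - 1/108837330 = 18787010121043/1694814902760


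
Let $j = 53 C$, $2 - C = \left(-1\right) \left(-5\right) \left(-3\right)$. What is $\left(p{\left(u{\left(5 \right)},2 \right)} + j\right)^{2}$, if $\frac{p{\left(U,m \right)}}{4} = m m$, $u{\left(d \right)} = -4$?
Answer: $840889$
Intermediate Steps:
$C = 17$ ($C = 2 - \left(-1\right) \left(-5\right) \left(-3\right) = 2 - 5 \left(-3\right) = 2 - -15 = 2 + 15 = 17$)
$j = 901$ ($j = 53 \cdot 17 = 901$)
$p{\left(U,m \right)} = 4 m^{2}$ ($p{\left(U,m \right)} = 4 m m = 4 m^{2}$)
$\left(p{\left(u{\left(5 \right)},2 \right)} + j\right)^{2} = \left(4 \cdot 2^{2} + 901\right)^{2} = \left(4 \cdot 4 + 901\right)^{2} = \left(16 + 901\right)^{2} = 917^{2} = 840889$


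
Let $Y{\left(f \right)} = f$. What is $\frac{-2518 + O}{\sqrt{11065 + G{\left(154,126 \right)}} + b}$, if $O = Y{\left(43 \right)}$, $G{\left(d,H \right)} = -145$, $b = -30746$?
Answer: $\frac{38048175}{472652798} + \frac{2475 \sqrt{2730}}{472652798} \approx 0.080773$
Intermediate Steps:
$O = 43$
$\frac{-2518 + O}{\sqrt{11065 + G{\left(154,126 \right)}} + b} = \frac{-2518 + 43}{\sqrt{11065 - 145} - 30746} = - \frac{2475}{\sqrt{10920} - 30746} = - \frac{2475}{2 \sqrt{2730} - 30746} = - \frac{2475}{-30746 + 2 \sqrt{2730}}$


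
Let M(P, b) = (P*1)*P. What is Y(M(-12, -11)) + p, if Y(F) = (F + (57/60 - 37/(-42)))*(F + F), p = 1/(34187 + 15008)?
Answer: 14463093871/344365 ≈ 41999.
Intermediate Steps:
M(P, b) = P² (M(P, b) = P*P = P²)
p = 1/49195 ≈ 2.0327e-5
Y(F) = 2*F*(769/420 + F) (Y(F) = (F + (57*(1/60) - 37*(-1/42)))*(2*F) = (F + (19/20 + 37/42))*(2*F) = (F + 769/420)*(2*F) = (769/420 + F)*(2*F) = 2*F*(769/420 + F))
Y(M(-12, -11)) + p = (1/210)*(-12)²*(769 + 420*(-12)²) + 1/49195 = (1/210)*144*(769 + 420*144) + 1/49195 = (1/210)*144*(769 + 60480) + 1/49195 = (1/210)*144*61249 + 1/49195 = 1469976/35 + 1/49195 = 14463093871/344365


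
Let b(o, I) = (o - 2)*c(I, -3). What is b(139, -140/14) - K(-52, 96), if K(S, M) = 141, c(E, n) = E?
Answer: -1511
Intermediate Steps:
b(o, I) = I*(-2 + o) (b(o, I) = (o - 2)*I = (-2 + o)*I = I*(-2 + o))
b(139, -140/14) - K(-52, 96) = (-140/14)*(-2 + 139) - 1*141 = -140*1/14*137 - 141 = -10*137 - 141 = -1370 - 141 = -1511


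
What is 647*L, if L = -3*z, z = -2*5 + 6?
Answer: 7764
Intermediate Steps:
z = -4 (z = -10 + 6 = -4)
L = 12 (L = -3*(-4) = 12)
647*L = 647*12 = 7764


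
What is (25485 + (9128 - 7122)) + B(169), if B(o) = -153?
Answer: 27338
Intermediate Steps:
(25485 + (9128 - 7122)) + B(169) = (25485 + (9128 - 7122)) - 153 = (25485 + 2006) - 153 = 27491 - 153 = 27338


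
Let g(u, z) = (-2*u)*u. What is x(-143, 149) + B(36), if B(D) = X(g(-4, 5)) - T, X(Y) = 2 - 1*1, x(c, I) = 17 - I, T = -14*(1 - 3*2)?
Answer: -201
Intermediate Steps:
g(u, z) = -2*u²
T = 70 (T = -14*(1 - 6) = -14*(-5) = 70)
X(Y) = 1 (X(Y) = 2 - 1 = 1)
B(D) = -69 (B(D) = 1 - 1*70 = 1 - 70 = -69)
x(-143, 149) + B(36) = (17 - 1*149) - 69 = (17 - 149) - 69 = -132 - 69 = -201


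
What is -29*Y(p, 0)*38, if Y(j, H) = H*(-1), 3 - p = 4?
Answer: 0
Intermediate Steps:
p = -1 (p = 3 - 1*4 = 3 - 4 = -1)
Y(j, H) = -H
-29*Y(p, 0)*38 = -(-29)*0*38 = -29*0*38 = 0*38 = 0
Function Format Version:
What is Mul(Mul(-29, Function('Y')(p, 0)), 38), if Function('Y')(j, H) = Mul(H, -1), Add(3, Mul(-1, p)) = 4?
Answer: 0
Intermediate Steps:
p = -1 (p = Add(3, Mul(-1, 4)) = Add(3, -4) = -1)
Function('Y')(j, H) = Mul(-1, H)
Mul(Mul(-29, Function('Y')(p, 0)), 38) = Mul(Mul(-29, Mul(-1, 0)), 38) = Mul(Mul(-29, 0), 38) = Mul(0, 38) = 0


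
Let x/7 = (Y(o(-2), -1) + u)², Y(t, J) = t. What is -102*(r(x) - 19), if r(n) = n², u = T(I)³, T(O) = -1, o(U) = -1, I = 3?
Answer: -78030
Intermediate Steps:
u = -1 (u = (-1)³ = -1)
x = 28 (x = 7*(-1 - 1)² = 7*(-2)² = 7*4 = 28)
-102*(r(x) - 19) = -102*(28² - 19) = -102*(784 - 19) = -102*765 = -78030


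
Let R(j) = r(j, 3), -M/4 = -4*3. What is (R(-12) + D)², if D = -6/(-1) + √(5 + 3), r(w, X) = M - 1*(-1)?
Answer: 3033 + 220*√2 ≈ 3344.1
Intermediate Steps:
M = 48 (M = -(-16)*3 = -4*(-12) = 48)
r(w, X) = 49 (r(w, X) = 48 - 1*(-1) = 48 + 1 = 49)
R(j) = 49
D = 6 + 2*√2 (D = -6*(-1) + √8 = -1*(-6) + 2*√2 = 6 + 2*√2 ≈ 8.8284)
(R(-12) + D)² = (49 + (6 + 2*√2))² = (55 + 2*√2)²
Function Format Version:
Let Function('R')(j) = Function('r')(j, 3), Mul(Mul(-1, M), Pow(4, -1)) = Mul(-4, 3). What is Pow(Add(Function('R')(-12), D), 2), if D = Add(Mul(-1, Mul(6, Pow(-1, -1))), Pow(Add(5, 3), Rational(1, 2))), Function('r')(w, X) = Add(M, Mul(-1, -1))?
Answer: Add(3033, Mul(220, Pow(2, Rational(1, 2)))) ≈ 3344.1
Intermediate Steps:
M = 48 (M = Mul(-4, Mul(-4, 3)) = Mul(-4, -12) = 48)
Function('r')(w, X) = 49 (Function('r')(w, X) = Add(48, Mul(-1, -1)) = Add(48, 1) = 49)
Function('R')(j) = 49
D = Add(6, Mul(2, Pow(2, Rational(1, 2)))) (D = Add(Mul(-1, Mul(6, -1)), Pow(8, Rational(1, 2))) = Add(Mul(-1, -6), Mul(2, Pow(2, Rational(1, 2)))) = Add(6, Mul(2, Pow(2, Rational(1, 2)))) ≈ 8.8284)
Pow(Add(Function('R')(-12), D), 2) = Pow(Add(49, Add(6, Mul(2, Pow(2, Rational(1, 2))))), 2) = Pow(Add(55, Mul(2, Pow(2, Rational(1, 2)))), 2)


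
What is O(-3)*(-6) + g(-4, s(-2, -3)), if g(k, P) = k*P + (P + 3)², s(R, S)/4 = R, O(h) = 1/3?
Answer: 55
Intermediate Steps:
O(h) = ⅓
s(R, S) = 4*R
g(k, P) = (3 + P)² + P*k (g(k, P) = P*k + (3 + P)² = (3 + P)² + P*k)
O(-3)*(-6) + g(-4, s(-2, -3)) = (⅓)*(-6) + ((3 + 4*(-2))² + (4*(-2))*(-4)) = -2 + ((3 - 8)² - 8*(-4)) = -2 + ((-5)² + 32) = -2 + (25 + 32) = -2 + 57 = 55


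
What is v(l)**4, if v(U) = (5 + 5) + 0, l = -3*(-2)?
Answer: 10000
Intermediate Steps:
l = 6
v(U) = 10 (v(U) = 10 + 0 = 10)
v(l)**4 = 10**4 = 10000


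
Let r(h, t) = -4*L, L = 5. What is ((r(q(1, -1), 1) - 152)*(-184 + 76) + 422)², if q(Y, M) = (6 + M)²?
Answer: 360924004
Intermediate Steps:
r(h, t) = -20 (r(h, t) = -4*5 = -20)
((r(q(1, -1), 1) - 152)*(-184 + 76) + 422)² = ((-20 - 152)*(-184 + 76) + 422)² = (-172*(-108) + 422)² = (18576 + 422)² = 18998² = 360924004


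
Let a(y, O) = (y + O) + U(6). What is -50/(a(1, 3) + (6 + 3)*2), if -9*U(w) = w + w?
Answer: -75/31 ≈ -2.4194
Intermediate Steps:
U(w) = -2*w/9 (U(w) = -(w + w)/9 = -2*w/9)
a(y, O) = -4/3 + O + y (a(y, O) = (y + O) - 2/9*6 = (O + y) - 4/3 = -4/3 + O + y)
-50/(a(1, 3) + (6 + 3)*2) = -50/((-4/3 + 3 + 1) + (6 + 3)*2) = -50/(8/3 + 9*2) = -50/(8/3 + 18) = -50/62/3 = -50*3/62 = -75/31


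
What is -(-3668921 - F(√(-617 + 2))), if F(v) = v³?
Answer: 3668921 - 615*I*√615 ≈ 3.6689e+6 - 15252.0*I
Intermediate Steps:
-(-3668921 - F(√(-617 + 2))) = -(-3668921 - (√(-617 + 2))³) = -(-3668921 - (√(-615))³) = -(-3668921 - (I*√615)³) = -(-3668921 - (-615)*I*√615) = -(-3668921 + 615*I*√615) = 3668921 - 615*I*√615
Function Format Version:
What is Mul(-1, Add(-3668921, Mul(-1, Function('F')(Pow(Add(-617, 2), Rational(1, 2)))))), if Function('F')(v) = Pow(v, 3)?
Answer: Add(3668921, Mul(-615, I, Pow(615, Rational(1, 2)))) ≈ Add(3.6689e+6, Mul(-15252., I))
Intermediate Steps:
Mul(-1, Add(-3668921, Mul(-1, Function('F')(Pow(Add(-617, 2), Rational(1, 2)))))) = Mul(-1, Add(-3668921, Mul(-1, Pow(Pow(Add(-617, 2), Rational(1, 2)), 3)))) = Mul(-1, Add(-3668921, Mul(-1, Pow(Pow(-615, Rational(1, 2)), 3)))) = Mul(-1, Add(-3668921, Mul(-1, Pow(Mul(I, Pow(615, Rational(1, 2))), 3)))) = Mul(-1, Add(-3668921, Mul(-1, Mul(-615, I, Pow(615, Rational(1, 2)))))) = Mul(-1, Add(-3668921, Mul(615, I, Pow(615, Rational(1, 2))))) = Add(3668921, Mul(-615, I, Pow(615, Rational(1, 2))))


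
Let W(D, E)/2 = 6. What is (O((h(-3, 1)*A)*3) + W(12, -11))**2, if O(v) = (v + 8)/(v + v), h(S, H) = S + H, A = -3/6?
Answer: 6889/36 ≈ 191.36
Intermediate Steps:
A = -1/2 (A = -3*1/6 = -1/2 ≈ -0.50000)
h(S, H) = H + S
W(D, E) = 12 (W(D, E) = 2*6 = 12)
O(v) = (8 + v)/(2*v) (O(v) = (8 + v)/((2*v)) = (8 + v)*(1/(2*v)) = (8 + v)/(2*v))
(O((h(-3, 1)*A)*3) + W(12, -11))**2 = ((8 + ((1 - 3)*(-1/2))*3)/(2*((((1 - 3)*(-1/2))*3))) + 12)**2 = ((8 - 2*(-1/2)*3)/(2*((-2*(-1/2)*3))) + 12)**2 = ((8 + 1*3)/(2*((1*3))) + 12)**2 = ((1/2)*(8 + 3)/3 + 12)**2 = ((1/2)*(1/3)*11 + 12)**2 = (11/6 + 12)**2 = (83/6)**2 = 6889/36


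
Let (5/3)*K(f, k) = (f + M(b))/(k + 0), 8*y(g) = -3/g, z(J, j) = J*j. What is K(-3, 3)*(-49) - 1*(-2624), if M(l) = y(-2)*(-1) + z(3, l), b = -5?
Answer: 224179/80 ≈ 2802.2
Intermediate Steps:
y(g) = -3/(8*g) (y(g) = (-3/g)/8 = -3/(8*g))
M(l) = -3/16 + 3*l (M(l) = -3/8/(-2)*(-1) + 3*l = -3/8*(-½)*(-1) + 3*l = (3/16)*(-1) + 3*l = -3/16 + 3*l)
K(f, k) = 3*(-243/16 + f)/(5*k) (K(f, k) = 3*((f + (-3/16 + 3*(-5)))/(k + 0))/5 = 3*((f + (-3/16 - 15))/k)/5 = 3*((f - 243/16)/k)/5 = 3*((-243/16 + f)/k)/5 = 3*(-243/16 + f)/(5*k))
K(-3, 3)*(-49) - 1*(-2624) = ((3/80)*(-243 + 16*(-3))/3)*(-49) - 1*(-2624) = ((3/80)*(⅓)*(-243 - 48))*(-49) + 2624 = ((3/80)*(⅓)*(-291))*(-49) + 2624 = -291/80*(-49) + 2624 = 14259/80 + 2624 = 224179/80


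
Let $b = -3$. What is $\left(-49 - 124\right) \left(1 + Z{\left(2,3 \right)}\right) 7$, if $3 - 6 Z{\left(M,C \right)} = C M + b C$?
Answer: $-2422$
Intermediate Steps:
$Z{\left(M,C \right)} = \frac{1}{2} + \frac{C}{2} - \frac{C M}{6}$ ($Z{\left(M,C \right)} = \frac{1}{2} - \frac{C M - 3 C}{6} = \frac{1}{2} - \frac{- 3 C + C M}{6} = \frac{1}{2} - \left(- \frac{C}{2} + \frac{C M}{6}\right) = \frac{1}{2} + \frac{C}{2} - \frac{C M}{6}$)
$\left(-49 - 124\right) \left(1 + Z{\left(2,3 \right)}\right) 7 = \left(-49 - 124\right) \left(1 + \left(\frac{1}{2} + \frac{1}{2} \cdot 3 - \frac{1}{2} \cdot 2\right)\right) 7 = - 173 \left(1 + \left(\frac{1}{2} + \frac{3}{2} - 1\right)\right) 7 = - 173 \left(1 + 1\right) 7 = - 173 \cdot 2 \cdot 7 = \left(-173\right) 14 = -2422$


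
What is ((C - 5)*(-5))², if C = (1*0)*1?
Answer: 625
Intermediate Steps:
C = 0 (C = 0*1 = 0)
((C - 5)*(-5))² = ((0 - 5)*(-5))² = (-5*(-5))² = 25² = 625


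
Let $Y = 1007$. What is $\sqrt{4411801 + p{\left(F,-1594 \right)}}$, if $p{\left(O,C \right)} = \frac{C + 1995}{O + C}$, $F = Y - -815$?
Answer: $\frac{11 \sqrt{473849493}}{114} \approx 2100.4$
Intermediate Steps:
$F = 1822$ ($F = 1007 - -815 = 1007 + 815 = 1822$)
$p{\left(O,C \right)} = \frac{1995 + C}{C + O}$
$\sqrt{4411801 + p{\left(F,-1594 \right)}} = \sqrt{4411801 + \frac{1995 - 1594}{-1594 + 1822}} = \sqrt{4411801 + \frac{1}{228} \cdot 401} = \sqrt{4411801 + \frac{401}{228}} = \sqrt{\frac{1005891029}{228}} = \frac{11 \sqrt{473849493}}{114}$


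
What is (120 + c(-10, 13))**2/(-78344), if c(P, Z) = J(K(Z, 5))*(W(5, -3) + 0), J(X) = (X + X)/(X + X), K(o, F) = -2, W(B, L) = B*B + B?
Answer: -5625/19586 ≈ -0.28719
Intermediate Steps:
W(B, L) = B + B**2 (W(B, L) = B**2 + B = B + B**2)
J(X) = 1 (J(X) = (2*X)/((2*X)) = (2*X)*(1/(2*X)) = 1)
c(P, Z) = 30 (c(P, Z) = 1*(5*(1 + 5) + 0) = 1*(5*6 + 0) = 1*(30 + 0) = 1*30 = 30)
(120 + c(-10, 13))**2/(-78344) = (120 + 30)**2/(-78344) = 150**2*(-1/78344) = 22500*(-1/78344) = -5625/19586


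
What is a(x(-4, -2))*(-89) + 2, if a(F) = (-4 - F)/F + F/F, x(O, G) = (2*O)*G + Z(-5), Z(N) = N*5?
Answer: -338/9 ≈ -37.556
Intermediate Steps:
Z(N) = 5*N
x(O, G) = -25 + 2*G*O (x(O, G) = (2*O)*G + 5*(-5) = 2*G*O - 25 = -25 + 2*G*O)
a(F) = 1 + (-4 - F)/F (a(F) = (-4 - F)/F + 1 = 1 + (-4 - F)/F)
a(x(-4, -2))*(-89) + 2 = -4/(-25 + 2*(-2)*(-4))*(-89) + 2 = -4/(-25 + 16)*(-89) + 2 = -4/(-9)*(-89) + 2 = -4*(-⅑)*(-89) + 2 = (4/9)*(-89) + 2 = -356/9 + 2 = -338/9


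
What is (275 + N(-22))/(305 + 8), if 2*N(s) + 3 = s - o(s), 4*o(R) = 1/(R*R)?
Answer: 1016399/1211936 ≈ 0.83866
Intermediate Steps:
o(R) = 1/(4*R**2) (o(R) = 1/(4*((R*R))) = 1/(4*(R**2)) = 1/(4*R**2))
N(s) = -3/2 + s/2 - 1/(8*s**2) (N(s) = -3/2 + (s - 1/(4*s**2))/2 = -3/2 + (s/2 - 1/(8*s**2)) = -3/2 + s/2 - 1/(8*s**2))
(275 + N(-22))/(305 + 8) = (275 + (-3/2 + (1/2)*(-22) - 1/8/(-22)**2))/(305 + 8) = (275 + (-3/2 - 11 - 1/8*1/484))/313 = (275 + (-3/2 - 11 - 1/3872))*(1/313) = (275 - 48401/3872)*(1/313) = (1016399/3872)*(1/313) = 1016399/1211936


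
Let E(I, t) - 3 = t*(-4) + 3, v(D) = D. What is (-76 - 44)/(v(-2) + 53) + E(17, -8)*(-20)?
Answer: -12960/17 ≈ -762.35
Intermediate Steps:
E(I, t) = 6 - 4*t (E(I, t) = 3 + (t*(-4) + 3) = 3 + (-4*t + 3) = 3 + (3 - 4*t) = 6 - 4*t)
(-76 - 44)/(v(-2) + 53) + E(17, -8)*(-20) = (-76 - 44)/(-2 + 53) + (6 - 4*(-8))*(-20) = -120/51 + (6 + 32)*(-20) = -120*1/51 + 38*(-20) = -40/17 - 760 = -12960/17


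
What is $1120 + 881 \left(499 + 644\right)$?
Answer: $1008103$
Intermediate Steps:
$1120 + 881 \left(499 + 644\right) = 1120 + 881 \cdot 1143 = 1120 + 1006983 = 1008103$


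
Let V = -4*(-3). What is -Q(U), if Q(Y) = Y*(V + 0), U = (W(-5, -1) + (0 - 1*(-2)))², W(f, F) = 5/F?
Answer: -108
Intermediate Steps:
V = 12
U = 9 (U = (5/(-1) + (0 - 1*(-2)))² = (5*(-1) + (0 + 2))² = (-5 + 2)² = (-3)² = 9)
Q(Y) = 12*Y (Q(Y) = Y*(12 + 0) = Y*12 = 12*Y)
-Q(U) = -12*9 = -1*108 = -108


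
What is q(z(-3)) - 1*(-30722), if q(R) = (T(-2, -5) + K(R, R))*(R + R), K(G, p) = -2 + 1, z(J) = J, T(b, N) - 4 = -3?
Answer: 30722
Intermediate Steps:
T(b, N) = 1 (T(b, N) = 4 - 3 = 1)
K(G, p) = -1
q(R) = 0 (q(R) = (1 - 1)*(R + R) = 0*(2*R) = 0)
q(z(-3)) - 1*(-30722) = 0 - 1*(-30722) = 0 + 30722 = 30722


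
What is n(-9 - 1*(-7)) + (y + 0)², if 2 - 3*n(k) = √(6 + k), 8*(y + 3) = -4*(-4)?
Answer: 1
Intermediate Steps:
y = -1 (y = -3 + (-4*(-4))/8 = -3 + (⅛)*16 = -3 + 2 = -1)
n(k) = ⅔ - √(6 + k)/3
n(-9 - 1*(-7)) + (y + 0)² = (⅔ - √(6 + (-9 - 1*(-7)))/3) + (-1 + 0)² = (⅔ - √(6 + (-9 + 7))/3) + (-1)² = (⅔ - √(6 - 2)/3) + 1 = (⅔ - √4/3) + 1 = (⅔ - ⅓*2) + 1 = (⅔ - ⅔) + 1 = 0 + 1 = 1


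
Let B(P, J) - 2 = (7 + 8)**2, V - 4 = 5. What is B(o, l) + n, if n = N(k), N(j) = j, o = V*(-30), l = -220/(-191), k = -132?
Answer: 95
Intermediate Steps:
V = 9 (V = 4 + 5 = 9)
l = 220/191 (l = -220*(-1/191) = 220/191 ≈ 1.1518)
o = -270 (o = 9*(-30) = -270)
B(P, J) = 227 (B(P, J) = 2 + (7 + 8)**2 = 2 + 15**2 = 2 + 225 = 227)
n = -132
B(o, l) + n = 227 - 132 = 95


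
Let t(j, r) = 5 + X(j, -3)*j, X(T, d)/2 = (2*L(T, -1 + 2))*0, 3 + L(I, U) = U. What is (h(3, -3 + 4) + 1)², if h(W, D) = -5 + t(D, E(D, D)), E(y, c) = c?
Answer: 1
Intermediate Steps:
L(I, U) = -3 + U
X(T, d) = 0 (X(T, d) = 2*((2*(-3 + (-1 + 2)))*0) = 2*((2*(-3 + 1))*0) = 2*((2*(-2))*0) = 2*(-4*0) = 2*0 = 0)
t(j, r) = 5 (t(j, r) = 5 + 0*j = 5 + 0 = 5)
h(W, D) = 0 (h(W, D) = -5 + 5 = 0)
(h(3, -3 + 4) + 1)² = (0 + 1)² = 1² = 1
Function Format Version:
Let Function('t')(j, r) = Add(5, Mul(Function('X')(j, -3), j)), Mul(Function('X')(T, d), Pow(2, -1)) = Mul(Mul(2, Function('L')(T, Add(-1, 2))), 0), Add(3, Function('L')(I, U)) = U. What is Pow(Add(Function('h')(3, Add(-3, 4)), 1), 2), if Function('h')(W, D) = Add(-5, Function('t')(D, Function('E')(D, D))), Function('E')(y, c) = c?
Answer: 1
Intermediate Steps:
Function('L')(I, U) = Add(-3, U)
Function('X')(T, d) = 0 (Function('X')(T, d) = Mul(2, Mul(Mul(2, Add(-3, Add(-1, 2))), 0)) = Mul(2, Mul(Mul(2, Add(-3, 1)), 0)) = Mul(2, Mul(Mul(2, -2), 0)) = Mul(2, Mul(-4, 0)) = Mul(2, 0) = 0)
Function('t')(j, r) = 5 (Function('t')(j, r) = Add(5, Mul(0, j)) = Add(5, 0) = 5)
Function('h')(W, D) = 0 (Function('h')(W, D) = Add(-5, 5) = 0)
Pow(Add(Function('h')(3, Add(-3, 4)), 1), 2) = Pow(Add(0, 1), 2) = Pow(1, 2) = 1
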